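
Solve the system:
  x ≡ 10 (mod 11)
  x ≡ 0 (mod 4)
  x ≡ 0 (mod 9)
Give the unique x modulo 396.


Moduli 11, 4, 9 are pairwise coprime; by CRT there is a unique solution modulo M = 11 · 4 · 9 = 396.
Solve pairwise, accumulating the modulus:
  Start with x ≡ 10 (mod 11).
  Combine with x ≡ 0 (mod 4): since gcd(11, 4) = 1, we get a unique residue mod 44.
    Write x = 10 + 11·t and substitute into x ≡ 0 (mod 4): 11·t ≡ 0 − 10 = -10 (mod 4).
    Reduce coefficients mod 4: 3·t ≡ 2 (mod 4).
    The inverse of 3 mod 4 is 3 (since 3·3 = 9 = 2·4 + 1), so t ≡ 3·2 = 6 ≡ 2 (mod 4).
    Then x = 10 + 11·2 = 32, valid modulo lcm(11, 4) = 44: x ≡ 32 (mod 44).
  Combine with x ≡ 0 (mod 9): since gcd(44, 9) = 1, we get a unique residue mod 396.
    Write x = 32 + 44·t and substitute into x ≡ 0 (mod 9): 44·t ≡ 0 − 32 = -32 (mod 9).
    Reduce coefficients mod 9: 8·t ≡ 4 (mod 9).
    The inverse of 8 mod 9 is 8 (since 8·8 = 64 = 7·9 + 1), so t ≡ 8·4 = 32 ≡ 5 (mod 9).
    Then x = 32 + 44·5 = 252, valid modulo lcm(44, 9) = 396: x ≡ 252 (mod 396).
Verify: 252 mod 11 = 10 ✓, 252 mod 4 = 0 ✓, 252 mod 9 = 0 ✓.

x ≡ 252 (mod 396).


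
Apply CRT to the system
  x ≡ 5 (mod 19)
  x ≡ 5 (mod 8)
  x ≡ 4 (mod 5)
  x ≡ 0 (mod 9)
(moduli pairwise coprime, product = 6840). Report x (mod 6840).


Product of moduli M = 19 · 8 · 5 · 9 = 6840.
Merge one congruence at a time:
  Start: x ≡ 5 (mod 19).
  Combine with x ≡ 5 (mod 8); new modulus lcm = 152.
    Write x = 5 + 19·t and substitute into x ≡ 5 (mod 8): 19·t ≡ 5 − 5 = 0 (mod 8).
    Reduce coefficients mod 8: 3·t ≡ 0 (mod 8).
    The inverse of 3 mod 8 is 3 (since 3·3 = 9 = 1·8 + 1), so t ≡ 3·0 = 0 ≡ 0 (mod 8).
    Then x = 5 + 19·0 = 5, valid modulo lcm(19, 8) = 152: x ≡ 5 (mod 152).
  Combine with x ≡ 4 (mod 5); new modulus lcm = 760.
    Write x = 5 + 152·t and substitute into x ≡ 4 (mod 5): 152·t ≡ 4 − 5 = -1 (mod 5).
    Reduce coefficients mod 5: 2·t ≡ 4 (mod 5).
    The inverse of 2 mod 5 is 3 (since 2·3 = 6 = 1·5 + 1), so t ≡ 3·4 = 12 ≡ 2 (mod 5).
    Then x = 5 + 152·2 = 309, valid modulo lcm(152, 5) = 760: x ≡ 309 (mod 760).
  Combine with x ≡ 0 (mod 9); new modulus lcm = 6840.
    Write x = 309 + 760·t and substitute into x ≡ 0 (mod 9): 760·t ≡ 0 − 309 = -309 (mod 9).
    Reduce coefficients mod 9: 4·t ≡ 6 (mod 9).
    The inverse of 4 mod 9 is 7 (since 4·7 = 28 = 3·9 + 1), so t ≡ 7·6 = 42 ≡ 6 (mod 9).
    Then x = 309 + 760·6 = 4869, valid modulo lcm(760, 9) = 6840: x ≡ 4869 (mod 6840).
Verify against each original: 4869 mod 19 = 5, 4869 mod 8 = 5, 4869 mod 5 = 4, 4869 mod 9 = 0.

x ≡ 4869 (mod 6840).


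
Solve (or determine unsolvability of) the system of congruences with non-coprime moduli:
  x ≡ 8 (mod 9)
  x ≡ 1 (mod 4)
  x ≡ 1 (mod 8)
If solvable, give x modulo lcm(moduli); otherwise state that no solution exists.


Moduli 9, 4, 8 are not pairwise coprime, so CRT works modulo lcm(m_i) when all pairwise compatibility conditions hold.
Pairwise compatibility: gcd(m_i, m_j) must divide a_i - a_j for every pair.
Merge one congruence at a time:
  Start: x ≡ 8 (mod 9).
  Combine with x ≡ 1 (mod 4): gcd(9, 4) = 1; 1 - 8 = -7, which IS divisible by 1, so compatible.
    Write x = 8 + 9·t and substitute into x ≡ 1 (mod 4): 9·t ≡ 1 − 8 = -7 (mod 4).
    Reduce coefficients mod 4: 1·t ≡ 1 (mod 4).
    So t ≡ 1 (mod 4).
    Then x = 8 + 9·1 = 17, valid modulo lcm(9, 4) = 36: x ≡ 17 (mod 36).
  Combine with x ≡ 1 (mod 8): gcd(36, 8) = 4; 1 - 17 = -16, which IS divisible by 4, so compatible.
    Write x = 17 + 36·t and substitute into x ≡ 1 (mod 8): 36·t ≡ 1 − 17 = -16 (mod 8).
    Divide the congruence (and modulus) by g = 4: 9·t ≡ -4 (mod 2).
    Reduce coefficients mod 2: 1·t ≡ 0 (mod 2).
    So t ≡ 0 (mod 2).
    Then x = 17 + 36·0 = 17, valid modulo lcm(36, 8) = 72: x ≡ 17 (mod 72).
Verify: 17 mod 9 = 8, 17 mod 4 = 1, 17 mod 8 = 1.

x ≡ 17 (mod 72).


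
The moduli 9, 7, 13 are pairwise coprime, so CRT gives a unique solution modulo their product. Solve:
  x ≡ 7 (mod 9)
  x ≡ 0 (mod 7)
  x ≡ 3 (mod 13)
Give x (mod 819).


Moduli 9, 7, 13 are pairwise coprime; by CRT there is a unique solution modulo M = 9 · 7 · 13 = 819.
Solve pairwise, accumulating the modulus:
  Start with x ≡ 7 (mod 9).
  Combine with x ≡ 0 (mod 7): since gcd(9, 7) = 1, we get a unique residue mod 63.
    Write x = 7 + 9·t and substitute into x ≡ 0 (mod 7): 9·t ≡ 0 − 7 = -7 (mod 7).
    Reduce coefficients mod 7: 2·t ≡ 0 (mod 7).
    The inverse of 2 mod 7 is 4 (since 2·4 = 8 = 1·7 + 1), so t ≡ 4·0 = 0 ≡ 0 (mod 7).
    Then x = 7 + 9·0 = 7, valid modulo lcm(9, 7) = 63: x ≡ 7 (mod 63).
  Combine with x ≡ 3 (mod 13): since gcd(63, 13) = 1, we get a unique residue mod 819.
    Write x = 7 + 63·t and substitute into x ≡ 3 (mod 13): 63·t ≡ 3 − 7 = -4 (mod 13).
    Reduce coefficients mod 13: 11·t ≡ 9 (mod 13).
    The inverse of 11 mod 13 is 6 (since 11·6 = 66 = 5·13 + 1), so t ≡ 6·9 = 54 ≡ 2 (mod 13).
    Then x = 7 + 63·2 = 133, valid modulo lcm(63, 13) = 819: x ≡ 133 (mod 819).
Verify: 133 mod 9 = 7 ✓, 133 mod 7 = 0 ✓, 133 mod 13 = 3 ✓.

x ≡ 133 (mod 819).


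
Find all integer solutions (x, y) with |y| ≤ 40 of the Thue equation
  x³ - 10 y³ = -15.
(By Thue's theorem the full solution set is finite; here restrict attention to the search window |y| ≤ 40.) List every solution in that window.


The equation is x³ - 10y³ = -15. For fixed y, x³ = 10·y³ − 15, so a solution requires the RHS to be a perfect cube.
Strategy: iterate y from -40 to 40, compute RHS = 10·y³ − 15, and check whether it is a (positive or negative) perfect cube.
Check small values of y:
  y = 0: RHS = -15 is not a perfect cube.
  y = 1: RHS = -5 is not a perfect cube.
  y = -1: RHS = -25 is not a perfect cube.
  y = 2: RHS = 65 is not a perfect cube.
  y = -2: RHS = -95 is not a perfect cube.
  y = 3: RHS = 255 is not a perfect cube.
  y = -3: RHS = -285 is not a perfect cube.
Continuing the search up to |y| = 40 finds no solutions either.
No (x, y) in the scanned range satisfies the equation.

No integer solutions with |y| ≤ 40.


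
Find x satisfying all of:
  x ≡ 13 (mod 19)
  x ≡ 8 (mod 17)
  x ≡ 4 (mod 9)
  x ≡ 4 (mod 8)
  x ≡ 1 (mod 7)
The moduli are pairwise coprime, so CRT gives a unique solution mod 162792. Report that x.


Product of moduli M = 19 · 17 · 9 · 8 · 7 = 162792.
Merge one congruence at a time:
  Start: x ≡ 13 (mod 19).
  Combine with x ≡ 8 (mod 17); new modulus lcm = 323.
    Write x = 13 + 19·t and substitute into x ≡ 8 (mod 17): 19·t ≡ 8 − 13 = -5 (mod 17).
    Reduce coefficients mod 17: 2·t ≡ 12 (mod 17).
    The inverse of 2 mod 17 is 9 (since 2·9 = 18 = 1·17 + 1), so t ≡ 9·12 = 108 ≡ 6 (mod 17).
    Then x = 13 + 19·6 = 127, valid modulo lcm(19, 17) = 323: x ≡ 127 (mod 323).
  Combine with x ≡ 4 (mod 9); new modulus lcm = 2907.
    Write x = 127 + 323·t and substitute into x ≡ 4 (mod 9): 323·t ≡ 4 − 127 = -123 (mod 9).
    Reduce coefficients mod 9: 8·t ≡ 3 (mod 9).
    The inverse of 8 mod 9 is 8 (since 8·8 = 64 = 7·9 + 1), so t ≡ 8·3 = 24 ≡ 6 (mod 9).
    Then x = 127 + 323·6 = 2065, valid modulo lcm(323, 9) = 2907: x ≡ 2065 (mod 2907).
  Combine with x ≡ 4 (mod 8); new modulus lcm = 23256.
    Write x = 2065 + 2907·t and substitute into x ≡ 4 (mod 8): 2907·t ≡ 4 − 2065 = -2061 (mod 8).
    Reduce coefficients mod 8: 3·t ≡ 3 (mod 8).
    The inverse of 3 mod 8 is 3 (since 3·3 = 9 = 1·8 + 1), so t ≡ 3·3 = 9 ≡ 1 (mod 8).
    Then x = 2065 + 2907·1 = 4972, valid modulo lcm(2907, 8) = 23256: x ≡ 4972 (mod 23256).
  Combine with x ≡ 1 (mod 7); new modulus lcm = 162792.
    Write x = 4972 + 23256·t and substitute into x ≡ 1 (mod 7): 23256·t ≡ 1 − 4972 = -4971 (mod 7).
    Reduce coefficients mod 7: 2·t ≡ 6 (mod 7).
    The inverse of 2 mod 7 is 4 (since 2·4 = 8 = 1·7 + 1), so t ≡ 4·6 = 24 ≡ 3 (mod 7).
    Then x = 4972 + 23256·3 = 74740, valid modulo lcm(23256, 7) = 162792: x ≡ 74740 (mod 162792).
Verify against each original: 74740 mod 19 = 13, 74740 mod 17 = 8, 74740 mod 9 = 4, 74740 mod 8 = 4, 74740 mod 7 = 1.

x ≡ 74740 (mod 162792).


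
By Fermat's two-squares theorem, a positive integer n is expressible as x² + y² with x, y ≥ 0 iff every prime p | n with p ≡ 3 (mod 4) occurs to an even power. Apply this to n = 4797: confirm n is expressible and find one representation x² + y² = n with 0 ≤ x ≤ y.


Step 1: Factor n = 4797 = 3^2 · 13 · 41.
Step 2: Check the mod-4 condition on each prime factor: 3 ≡ 3 (mod 4), exponent 2 (must be even); 13 ≡ 1 (mod 4), exponent 1; 41 ≡ 1 (mod 4), exponent 1.
All primes ≡ 3 (mod 4) appear to even exponent (or don't appear), so by the two-squares theorem n IS expressible as a sum of two squares.
Step 3: Build a representation. Group n = k² · m with k = 3 and m = 13 · 41 = 533 (a product of primes ≡ 1 (mod 4)); a representation of m scales to one of n via (k·x)² + (k·y)² = k²(x² + y²). Each prime p ≡ 1 (mod 4) is itself a sum of two squares; find a² by testing p − a² for a perfect square:
  13: 13 − 1² = 12, 13 − 2² = 9 = 3² ⇒ 13 = 2² + 3².
  41: 41 − 1² = 40, 41 − 2² = 37, 41 − 3² = 32, 41 − 4² = 25 = 5² ⇒ 41 = 4² + 5².
  Combine using the Brahmagupta–Fibonacci identity (a² + b²)(c² + d²) = (ac − bd)² + (ad + bc)² = (ac + bd)² + (ad − bc)²:
  13 · 41 = 533: from (2² + 3²)(4² + 5²), take (2·4 − 3·5, 2·5 + 3·4) = (8 − 15, 10 + 12) = (-7, 22); dropping signs (only squares matter) gives (7, 22); check 7² + 22² = 49 + 484 = 533 ✓.
  Scale by k = 3: (3·7, 3·22) = (21, 66).
Step 4: Order so x ≤ y and verify: 21² + 66² = 441 + 4356 = 4797 = n. ✓

n = 4797 = 21² + 66² (one valid representation with x ≤ y).


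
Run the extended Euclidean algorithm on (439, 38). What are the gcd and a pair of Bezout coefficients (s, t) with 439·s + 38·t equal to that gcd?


Euclidean algorithm on (439, 38) — divide until remainder is 0:
  439 = 11 · 38 + 21
  38 = 1 · 21 + 17
  21 = 1 · 17 + 4
  17 = 4 · 4 + 1
  4 = 4 · 1 + 0
gcd(439, 38) = 1.
Track Bezout coefficients alongside the remainders: start with r₀ = 439 = a·1 + b·0 (s = 1, t = 0) and r₁ = 38 = a·0 + b·1 (s = 0, t = 1); each new remainder r_{k+1} = r_{k-1} − q_k·r_k inherits s_{k+1} = s_{k-1} − q_k·s_k, t_{k+1} = t_{k-1} − q_k·t_k, so r_k = a·s_k + b·t_k at every step:
  q = 11: r = 21, s = 1 − 11·0 = 1, t = 0 − 11·1 = -11  (check: 439·1 + 38·(-11) = 21)
  q = 1: r = 17, s = 0 − 1·1 = -1, t = 1 − 1·(-11) = 12  (check: 439·(-1) + 38·12 = 17)
  q = 1: r = 4, s = 1 − 1·(-1) = 2, t = -11 − 1·12 = -23  (check: 439·2 + 38·(-23) = 4)
  q = 4: r = 1, s = -1 − 4·2 = -9, t = 12 − 4·(-23) = 104  (check: 439·(-9) + 38·104 = 1)
The row with r = 1 (the gcd) gives the Bezout coefficients s = -9, t = 104.
Result: 439 · (-9) + 38 · (104) = 1.

gcd(439, 38) = 1; s = -9, t = 104 (check: 439·(-9) + 38·104 = 1).


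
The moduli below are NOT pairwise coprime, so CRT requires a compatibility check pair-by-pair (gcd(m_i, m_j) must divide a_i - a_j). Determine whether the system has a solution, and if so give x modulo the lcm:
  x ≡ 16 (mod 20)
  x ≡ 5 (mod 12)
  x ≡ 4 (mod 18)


Moduli 20, 12, 18 are not pairwise coprime, so CRT works modulo lcm(m_i) when all pairwise compatibility conditions hold.
Pairwise compatibility: gcd(m_i, m_j) must divide a_i - a_j for every pair.
Merge one congruence at a time:
  Start: x ≡ 16 (mod 20).
  Combine with x ≡ 5 (mod 12): gcd(20, 12) = 4, and 5 - 16 = -11 is NOT divisible by 4.
    ⇒ system is inconsistent (no integer solution).

No solution (the system is inconsistent).


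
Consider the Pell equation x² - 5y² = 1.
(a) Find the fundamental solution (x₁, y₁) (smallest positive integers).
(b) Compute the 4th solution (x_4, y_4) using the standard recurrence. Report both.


Step 1: Find the fundamental solution (x₁, y₁) of x² - 5y² = 1.
  Expand √5 as a continued fraction. a₀ = ⌊√5⌋ = 2; iterate m_{k+1} = d_k·a_k − m_k, d_{k+1} = (5 − m_{k+1}²)/d_k, a_{k+1} = ⌊(a₀ + m_{k+1})/d_{k+1}⌋ (starting m₀ = 0, d₀ = 1), with convergents p_k = a_k·p_{k-1} + p_{k-2}, q_k = a_k·q_{k-1} + q_{k-2} (p₋₁ = 1, q₋₁ = 0):
  k = 0: a₀ = 2; p₀/q₀ = 2/1; p₀² − 5·q₀² = 4 − 5 = -1.
  k = 1: m = 2, d = 1, a = ⌊(2 + 2)/1⌋ = 4; p/q = (4·2 + 1)/(4·1 + 0) = 9/4; p² − 5·q² = 81 − 80 = 1.
  The first convergent with p² − 5·q² = 1 gives the fundamental solution (x₁, y₁) = (9, 4).
Step 2: Apply the recurrence (x_{n+1}, y_{n+1}) = (x₁x_n + 5y₁y_n, x₁y_n + y₁x_n) repeatedly.
  From (x_1, y_1) = (9, 4): x_2 = 9·9 + 5·4·4 = 161; y_2 = 9·4 + 4·9 = 72.
  From (x_2, y_2) = (161, 72): x_3 = 9·161 + 5·4·72 = 2889; y_3 = 9·72 + 4·161 = 1292.
  From (x_3, y_3) = (2889, 1292): x_4 = 9·2889 + 5·4·1292 = 51841; y_4 = 9·1292 + 4·2889 = 23184.
Step 3: Verify x_4² - 5·y_4² = 2687489281 - 2687489280 = 1 (should be 1). ✓

(x_1, y_1) = (9, 4); (x_4, y_4) = (51841, 23184).


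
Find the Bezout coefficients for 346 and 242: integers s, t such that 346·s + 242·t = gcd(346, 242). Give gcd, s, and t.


Euclidean algorithm on (346, 242) — divide until remainder is 0:
  346 = 1 · 242 + 104
  242 = 2 · 104 + 34
  104 = 3 · 34 + 2
  34 = 17 · 2 + 0
gcd(346, 242) = 2.
Track Bezout coefficients alongside the remainders: start with r₀ = 346 = a·1 + b·0 (s = 1, t = 0) and r₁ = 242 = a·0 + b·1 (s = 0, t = 1); each new remainder r_{k+1} = r_{k-1} − q_k·r_k inherits s_{k+1} = s_{k-1} − q_k·s_k, t_{k+1} = t_{k-1} − q_k·t_k, so r_k = a·s_k + b·t_k at every step:
  q = 1: r = 104, s = 1 − 1·0 = 1, t = 0 − 1·1 = -1  (check: 346·1 + 242·(-1) = 104)
  q = 2: r = 34, s = 0 − 2·1 = -2, t = 1 − 2·(-1) = 3  (check: 346·(-2) + 242·3 = 34)
  q = 3: r = 2, s = 1 − 3·(-2) = 7, t = -1 − 3·3 = -10  (check: 346·7 + 242·(-10) = 2)
The row with r = 2 (the gcd) gives the Bezout coefficients s = 7, t = -10.
Result: 346 · (7) + 242 · (-10) = 2.

gcd(346, 242) = 2; s = 7, t = -10 (check: 346·7 + 242·(-10) = 2).


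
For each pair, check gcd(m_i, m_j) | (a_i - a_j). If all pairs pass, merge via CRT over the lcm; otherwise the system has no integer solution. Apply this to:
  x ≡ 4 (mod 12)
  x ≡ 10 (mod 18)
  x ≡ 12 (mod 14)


Moduli 12, 18, 14 are not pairwise coprime, so CRT works modulo lcm(m_i) when all pairwise compatibility conditions hold.
Pairwise compatibility: gcd(m_i, m_j) must divide a_i - a_j for every pair.
Merge one congruence at a time:
  Start: x ≡ 4 (mod 12).
  Combine with x ≡ 10 (mod 18): gcd(12, 18) = 6; 10 - 4 = 6, which IS divisible by 6, so compatible.
    Write x = 4 + 12·t and substitute into x ≡ 10 (mod 18): 12·t ≡ 10 − 4 = 6 (mod 18).
    Divide the congruence (and modulus) by g = 6: 2·t ≡ 1 (mod 3).
    The inverse of 2 mod 3 is 2 (since 2·2 = 4 = 1·3 + 1), so t ≡ 2·1 = 2 ≡ 2 (mod 3).
    Then x = 4 + 12·2 = 28, valid modulo lcm(12, 18) = 36: x ≡ 28 (mod 36).
  Combine with x ≡ 12 (mod 14): gcd(36, 14) = 2; 12 - 28 = -16, which IS divisible by 2, so compatible.
    Write x = 28 + 36·t and substitute into x ≡ 12 (mod 14): 36·t ≡ 12 − 28 = -16 (mod 14).
    Divide the congruence (and modulus) by g = 2: 18·t ≡ -8 (mod 7).
    Reduce coefficients mod 7: 4·t ≡ 6 (mod 7).
    The inverse of 4 mod 7 is 2 (since 4·2 = 8 = 1·7 + 1), so t ≡ 2·6 = 12 ≡ 5 (mod 7).
    Then x = 28 + 36·5 = 208, valid modulo lcm(36, 14) = 252: x ≡ 208 (mod 252).
Verify: 208 mod 12 = 4, 208 mod 18 = 10, 208 mod 14 = 12.

x ≡ 208 (mod 252).


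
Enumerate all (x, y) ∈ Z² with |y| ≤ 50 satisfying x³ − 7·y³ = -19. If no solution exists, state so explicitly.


The equation is x³ - 7y³ = -19. For fixed y, x³ = 7·y³ − 19, so a solution requires the RHS to be a perfect cube.
Strategy: iterate y from -50 to 50, compute RHS = 7·y³ − 19, and check whether it is a (positive or negative) perfect cube.
Check small values of y:
  y = 0: RHS = -19 is not a perfect cube.
  y = 1: RHS = -12 is not a perfect cube.
  y = -1: RHS = -26 is not a perfect cube.
  y = 2: RHS = 37 is not a perfect cube.
  y = -2: RHS = -75 is not a perfect cube.
  y = 3: RHS = 170 is not a perfect cube.
  y = -3: RHS = -208 is not a perfect cube.
Continuing the search up to |y| = 50 finds no solutions either.
No (x, y) in the scanned range satisfies the equation.

No integer solutions with |y| ≤ 50.


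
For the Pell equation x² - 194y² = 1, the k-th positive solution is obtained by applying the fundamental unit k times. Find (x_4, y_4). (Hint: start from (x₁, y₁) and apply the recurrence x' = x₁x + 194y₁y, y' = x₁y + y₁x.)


Step 1: Find the fundamental solution (x₁, y₁) of x² - 194y² = 1.
  Expand √194 as a continued fraction. a₀ = ⌊√194⌋ = 13; iterate m_{k+1} = d_k·a_k − m_k, d_{k+1} = (194 − m_{k+1}²)/d_k, a_{k+1} = ⌊(a₀ + m_{k+1})/d_{k+1}⌋ (starting m₀ = 0, d₀ = 1), with convergents p_k = a_k·p_{k-1} + p_{k-2}, q_k = a_k·q_{k-1} + q_{k-2} (p₋₁ = 1, q₋₁ = 0):
  k = 0: a₀ = 13; p₀/q₀ = 13/1; p₀² − 194·q₀² = 169 − 194 = -25.
  k = 1: m = 13, d = 25, a = ⌊(13 + 13)/25⌋ = 1; p/q = (1·13 + 1)/(1·1 + 0) = 14/1; p² − 194·q² = 196 − 194 = 2.
  k = 2: m = 12, d = 2, a = ⌊(13 + 12)/2⌋ = 12; p/q = (12·14 + 13)/(12·1 + 1) = 181/13; p² − 194·q² = 32761 − 32786 = -25.
  k = 3: m = 12, d = 25, a = ⌊(13 + 12)/25⌋ = 1; p/q = (1·181 + 14)/(1·13 + 1) = 195/14; p² − 194·q² = 38025 − 38024 = 1.
  The first convergent with p² − 194·q² = 1 gives the fundamental solution (x₁, y₁) = (195, 14).
Step 2: Apply the recurrence (x_{n+1}, y_{n+1}) = (x₁x_n + 194y₁y_n, x₁y_n + y₁x_n) repeatedly.
  From (x_1, y_1) = (195, 14): x_2 = 195·195 + 194·14·14 = 76049; y_2 = 195·14 + 14·195 = 5460.
  From (x_2, y_2) = (76049, 5460): x_3 = 195·76049 + 194·14·5460 = 29658915; y_3 = 195·5460 + 14·76049 = 2129386.
  From (x_3, y_3) = (29658915, 2129386): x_4 = 195·29658915 + 194·14·2129386 = 11566900801; y_4 = 195·2129386 + 14·29658915 = 830455080.
Step 3: Verify x_4² - 194·y_4² = 133793194140174441601 - 133793194140174441600 = 1 (should be 1). ✓

(x_1, y_1) = (195, 14); (x_4, y_4) = (11566900801, 830455080).


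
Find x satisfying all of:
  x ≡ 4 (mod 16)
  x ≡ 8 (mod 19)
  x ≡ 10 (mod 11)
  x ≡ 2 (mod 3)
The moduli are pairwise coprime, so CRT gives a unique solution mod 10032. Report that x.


Product of moduli M = 16 · 19 · 11 · 3 = 10032.
Merge one congruence at a time:
  Start: x ≡ 4 (mod 16).
  Combine with x ≡ 8 (mod 19); new modulus lcm = 304.
    Write x = 4 + 16·t and substitute into x ≡ 8 (mod 19): 16·t ≡ 8 − 4 = 4 (mod 19).
    The inverse of 16 mod 19 is 6 (since 16·6 = 96 = 5·19 + 1), so t ≡ 6·4 = 24 ≡ 5 (mod 19).
    Then x = 4 + 16·5 = 84, valid modulo lcm(16, 19) = 304: x ≡ 84 (mod 304).
  Combine with x ≡ 10 (mod 11); new modulus lcm = 3344.
    Write x = 84 + 304·t and substitute into x ≡ 10 (mod 11): 304·t ≡ 10 − 84 = -74 (mod 11).
    Reduce coefficients mod 11: 7·t ≡ 3 (mod 11).
    The inverse of 7 mod 11 is 8 (since 7·8 = 56 = 5·11 + 1), so t ≡ 8·3 = 24 ≡ 2 (mod 11).
    Then x = 84 + 304·2 = 692, valid modulo lcm(304, 11) = 3344: x ≡ 692 (mod 3344).
  Combine with x ≡ 2 (mod 3); new modulus lcm = 10032.
    Write x = 692 + 3344·t and substitute into x ≡ 2 (mod 3): 3344·t ≡ 2 − 692 = -690 (mod 3).
    Reduce coefficients mod 3: 2·t ≡ 0 (mod 3).
    The inverse of 2 mod 3 is 2 (since 2·2 = 4 = 1·3 + 1), so t ≡ 2·0 = 0 ≡ 0 (mod 3).
    Then x = 692 + 3344·0 = 692, valid modulo lcm(3344, 3) = 10032: x ≡ 692 (mod 10032).
Verify against each original: 692 mod 16 = 4, 692 mod 19 = 8, 692 mod 11 = 10, 692 mod 3 = 2.

x ≡ 692 (mod 10032).


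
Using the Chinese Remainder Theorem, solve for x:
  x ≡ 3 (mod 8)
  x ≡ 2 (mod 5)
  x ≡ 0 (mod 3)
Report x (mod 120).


Moduli 8, 5, 3 are pairwise coprime; by CRT there is a unique solution modulo M = 8 · 5 · 3 = 120.
Solve pairwise, accumulating the modulus:
  Start with x ≡ 3 (mod 8).
  Combine with x ≡ 2 (mod 5): since gcd(8, 5) = 1, we get a unique residue mod 40.
    Write x = 3 + 8·t and substitute into x ≡ 2 (mod 5): 8·t ≡ 2 − 3 = -1 (mod 5).
    Reduce coefficients mod 5: 3·t ≡ 4 (mod 5).
    The inverse of 3 mod 5 is 2 (since 3·2 = 6 = 1·5 + 1), so t ≡ 2·4 = 8 ≡ 3 (mod 5).
    Then x = 3 + 8·3 = 27, valid modulo lcm(8, 5) = 40: x ≡ 27 (mod 40).
  Combine with x ≡ 0 (mod 3): since gcd(40, 3) = 1, we get a unique residue mod 120.
    Write x = 27 + 40·t and substitute into x ≡ 0 (mod 3): 40·t ≡ 0 − 27 = -27 (mod 3).
    Reduce coefficients mod 3: 1·t ≡ 0 (mod 3).
    So t ≡ 0 (mod 3).
    Then x = 27 + 40·0 = 27, valid modulo lcm(40, 3) = 120: x ≡ 27 (mod 120).
Verify: 27 mod 8 = 3 ✓, 27 mod 5 = 2 ✓, 27 mod 3 = 0 ✓.

x ≡ 27 (mod 120).


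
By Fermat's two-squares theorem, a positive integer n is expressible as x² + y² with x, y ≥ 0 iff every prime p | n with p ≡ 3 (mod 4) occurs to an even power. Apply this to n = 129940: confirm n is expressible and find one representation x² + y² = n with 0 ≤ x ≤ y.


Step 1: Factor n = 129940 = 2^2 · 5 · 73 · 89.
Step 2: Check the mod-4 condition on each prime factor: 2 = 2 (special); 5 ≡ 1 (mod 4), exponent 1; 73 ≡ 1 (mod 4), exponent 1; 89 ≡ 1 (mod 4), exponent 1.
All primes ≡ 3 (mod 4) appear to even exponent (or don't appear), so by the two-squares theorem n IS expressible as a sum of two squares.
Step 3: Build a representation. Group n = k² · m with k = 2 and m = 5 · 73 · 89 = 32485 (a product of primes ≡ 1 (mod 4)); a representation of m scales to one of n via (k·x)² + (k·y)² = k²(x² + y²). Each prime p ≡ 1 (mod 4) is itself a sum of two squares; find a² by testing p − a² for a perfect square:
  5: 5 − 1² = 4 = 2² ⇒ 5 = 1² + 2².
  73: 73 − 1² = 72, 73 − 2² = 69, 73 − 3² = 64 = 8² ⇒ 73 = 3² + 8².
  89: 89 − 1² = 88, 89 − 2² = 85, 89 − 3² = 80, 89 − 4² = 73, 89 − 5² = 64 = 8² ⇒ 89 = 5² + 8².
  Combine using the Brahmagupta–Fibonacci identity (a² + b²)(c² + d²) = (ac − bd)² + (ad + bc)² = (ac + bd)² + (ad − bc)²:
  5 · 73 = 365: from (1² + 2²)(3² + 8²), take (1·3 − 2·8, 1·8 + 2·3) = (3 − 16, 8 + 6) = (-13, 14); dropping signs (only squares matter) gives (13, 14); check 13² + 14² = 169 + 196 = 365 ✓.
  365 · 89 = 32485: from (13² + 14²)(5² + 8²), take (13·5 − 14·8, 13·8 + 14·5) = (65 − 112, 104 + 70) = (-47, 174); dropping signs (only squares matter) gives (47, 174); check 47² + 174² = 2209 + 30276 = 32485 ✓.
  Scale by k = 2: (2·47, 2·174) = (94, 348).
Step 4: Order so x ≤ y and verify: 94² + 348² = 8836 + 121104 = 129940 = n. ✓

n = 129940 = 94² + 348² (one valid representation with x ≤ y).


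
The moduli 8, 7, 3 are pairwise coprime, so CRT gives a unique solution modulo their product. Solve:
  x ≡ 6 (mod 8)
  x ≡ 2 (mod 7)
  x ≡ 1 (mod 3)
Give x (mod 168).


Moduli 8, 7, 3 are pairwise coprime; by CRT there is a unique solution modulo M = 8 · 7 · 3 = 168.
Solve pairwise, accumulating the modulus:
  Start with x ≡ 6 (mod 8).
  Combine with x ≡ 2 (mod 7): since gcd(8, 7) = 1, we get a unique residue mod 56.
    Write x = 6 + 8·t and substitute into x ≡ 2 (mod 7): 8·t ≡ 2 − 6 = -4 (mod 7).
    Reduce coefficients mod 7: 1·t ≡ 3 (mod 7).
    So t ≡ 3 (mod 7).
    Then x = 6 + 8·3 = 30, valid modulo lcm(8, 7) = 56: x ≡ 30 (mod 56).
  Combine with x ≡ 1 (mod 3): since gcd(56, 3) = 1, we get a unique residue mod 168.
    Write x = 30 + 56·t and substitute into x ≡ 1 (mod 3): 56·t ≡ 1 − 30 = -29 (mod 3).
    Reduce coefficients mod 3: 2·t ≡ 1 (mod 3).
    The inverse of 2 mod 3 is 2 (since 2·2 = 4 = 1·3 + 1), so t ≡ 2·1 = 2 ≡ 2 (mod 3).
    Then x = 30 + 56·2 = 142, valid modulo lcm(56, 3) = 168: x ≡ 142 (mod 168).
Verify: 142 mod 8 = 6 ✓, 142 mod 7 = 2 ✓, 142 mod 3 = 1 ✓.

x ≡ 142 (mod 168).


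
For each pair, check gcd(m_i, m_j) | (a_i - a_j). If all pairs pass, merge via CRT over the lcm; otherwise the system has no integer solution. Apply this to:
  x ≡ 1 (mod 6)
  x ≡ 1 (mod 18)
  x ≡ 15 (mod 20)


Moduli 6, 18, 20 are not pairwise coprime, so CRT works modulo lcm(m_i) when all pairwise compatibility conditions hold.
Pairwise compatibility: gcd(m_i, m_j) must divide a_i - a_j for every pair.
Merge one congruence at a time:
  Start: x ≡ 1 (mod 6).
  Combine with x ≡ 1 (mod 18): gcd(6, 18) = 6; 1 - 1 = 0, which IS divisible by 6, so compatible.
    Write x = 1 + 6·t and substitute into x ≡ 1 (mod 18): 6·t ≡ 1 − 1 = 0 (mod 18).
    Divide the congruence (and modulus) by g = 6: 1·t ≡ 0 (mod 3).
    So t ≡ 0 (mod 3).
    Then x = 1 + 6·0 = 1, valid modulo lcm(6, 18) = 18: x ≡ 1 (mod 18).
  Combine with x ≡ 15 (mod 20): gcd(18, 20) = 2; 15 - 1 = 14, which IS divisible by 2, so compatible.
    Write x = 1 + 18·t and substitute into x ≡ 15 (mod 20): 18·t ≡ 15 − 1 = 14 (mod 20).
    Divide the congruence (and modulus) by g = 2: 9·t ≡ 7 (mod 10).
    The inverse of 9 mod 10 is 9 (since 9·9 = 81 = 8·10 + 1), so t ≡ 9·7 = 63 ≡ 3 (mod 10).
    Then x = 1 + 18·3 = 55, valid modulo lcm(18, 20) = 180: x ≡ 55 (mod 180).
Verify: 55 mod 6 = 1, 55 mod 18 = 1, 55 mod 20 = 15.

x ≡ 55 (mod 180).


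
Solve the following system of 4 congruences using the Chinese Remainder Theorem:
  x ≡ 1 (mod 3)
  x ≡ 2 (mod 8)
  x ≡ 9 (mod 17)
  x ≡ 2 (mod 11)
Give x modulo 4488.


Product of moduli M = 3 · 8 · 17 · 11 = 4488.
Merge one congruence at a time:
  Start: x ≡ 1 (mod 3).
  Combine with x ≡ 2 (mod 8); new modulus lcm = 24.
    Write x = 1 + 3·t and substitute into x ≡ 2 (mod 8): 3·t ≡ 2 − 1 = 1 (mod 8).
    The inverse of 3 mod 8 is 3 (since 3·3 = 9 = 1·8 + 1), so t ≡ 3·1 = 3 ≡ 3 (mod 8).
    Then x = 1 + 3·3 = 10, valid modulo lcm(3, 8) = 24: x ≡ 10 (mod 24).
  Combine with x ≡ 9 (mod 17); new modulus lcm = 408.
    Write x = 10 + 24·t and substitute into x ≡ 9 (mod 17): 24·t ≡ 9 − 10 = -1 (mod 17).
    Reduce coefficients mod 17: 7·t ≡ 16 (mod 17).
    The inverse of 7 mod 17 is 5 (since 7·5 = 35 = 2·17 + 1), so t ≡ 5·16 = 80 ≡ 12 (mod 17).
    Then x = 10 + 24·12 = 298, valid modulo lcm(24, 17) = 408: x ≡ 298 (mod 408).
  Combine with x ≡ 2 (mod 11); new modulus lcm = 4488.
    Write x = 298 + 408·t and substitute into x ≡ 2 (mod 11): 408·t ≡ 2 − 298 = -296 (mod 11).
    Reduce coefficients mod 11: 1·t ≡ 1 (mod 11).
    So t ≡ 1 (mod 11).
    Then x = 298 + 408·1 = 706, valid modulo lcm(408, 11) = 4488: x ≡ 706 (mod 4488).
Verify against each original: 706 mod 3 = 1, 706 mod 8 = 2, 706 mod 17 = 9, 706 mod 11 = 2.

x ≡ 706 (mod 4488).


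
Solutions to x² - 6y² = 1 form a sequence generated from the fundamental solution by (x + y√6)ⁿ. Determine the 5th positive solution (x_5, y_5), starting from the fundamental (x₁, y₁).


Step 1: Find the fundamental solution (x₁, y₁) of x² - 6y² = 1.
  Expand √6 as a continued fraction. a₀ = ⌊√6⌋ = 2; iterate m_{k+1} = d_k·a_k − m_k, d_{k+1} = (6 − m_{k+1}²)/d_k, a_{k+1} = ⌊(a₀ + m_{k+1})/d_{k+1}⌋ (starting m₀ = 0, d₀ = 1), with convergents p_k = a_k·p_{k-1} + p_{k-2}, q_k = a_k·q_{k-1} + q_{k-2} (p₋₁ = 1, q₋₁ = 0):
  k = 0: a₀ = 2; p₀/q₀ = 2/1; p₀² − 6·q₀² = 4 − 6 = -2.
  k = 1: m = 2, d = 2, a = ⌊(2 + 2)/2⌋ = 2; p/q = (2·2 + 1)/(2·1 + 0) = 5/2; p² − 6·q² = 25 − 24 = 1.
  The first convergent with p² − 6·q² = 1 gives the fundamental solution (x₁, y₁) = (5, 2).
Step 2: Apply the recurrence (x_{n+1}, y_{n+1}) = (x₁x_n + 6y₁y_n, x₁y_n + y₁x_n) repeatedly.
  From (x_1, y_1) = (5, 2): x_2 = 5·5 + 6·2·2 = 49; y_2 = 5·2 + 2·5 = 20.
  From (x_2, y_2) = (49, 20): x_3 = 5·49 + 6·2·20 = 485; y_3 = 5·20 + 2·49 = 198.
  From (x_3, y_3) = (485, 198): x_4 = 5·485 + 6·2·198 = 4801; y_4 = 5·198 + 2·485 = 1960.
  From (x_4, y_4) = (4801, 1960): x_5 = 5·4801 + 6·2·1960 = 47525; y_5 = 5·1960 + 2·4801 = 19402.
Step 3: Verify x_5² - 6·y_5² = 2258625625 - 2258625624 = 1 (should be 1). ✓

(x_1, y_1) = (5, 2); (x_5, y_5) = (47525, 19402).


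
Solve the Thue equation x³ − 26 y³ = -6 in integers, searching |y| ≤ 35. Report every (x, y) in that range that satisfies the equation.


The equation is x³ - 26y³ = -6. For fixed y, x³ = 26·y³ − 6, so a solution requires the RHS to be a perfect cube.
Strategy: iterate y from -35 to 35, compute RHS = 26·y³ − 6, and check whether it is a (positive or negative) perfect cube.
Check small values of y:
  y = 0: RHS = -6 is not a perfect cube.
  y = 1: RHS = 20 is not a perfect cube.
  y = -1: RHS = -32 is not a perfect cube.
  y = 2: RHS = 202 is not a perfect cube.
  y = -2: RHS = -214 is not a perfect cube.
  y = 3: RHS = 696 is not a perfect cube.
  y = -3: RHS = -708 is not a perfect cube.
Continuing the search up to |y| = 35 finds no solutions either.
No (x, y) in the scanned range satisfies the equation.

No integer solutions with |y| ≤ 35.


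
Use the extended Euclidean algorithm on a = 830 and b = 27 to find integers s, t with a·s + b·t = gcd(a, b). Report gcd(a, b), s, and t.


Euclidean algorithm on (830, 27) — divide until remainder is 0:
  830 = 30 · 27 + 20
  27 = 1 · 20 + 7
  20 = 2 · 7 + 6
  7 = 1 · 6 + 1
  6 = 6 · 1 + 0
gcd(830, 27) = 1.
Track Bezout coefficients alongside the remainders: start with r₀ = 830 = a·1 + b·0 (s = 1, t = 0) and r₁ = 27 = a·0 + b·1 (s = 0, t = 1); each new remainder r_{k+1} = r_{k-1} − q_k·r_k inherits s_{k+1} = s_{k-1} − q_k·s_k, t_{k+1} = t_{k-1} − q_k·t_k, so r_k = a·s_k + b·t_k at every step:
  q = 30: r = 20, s = 1 − 30·0 = 1, t = 0 − 30·1 = -30  (check: 830·1 + 27·(-30) = 20)
  q = 1: r = 7, s = 0 − 1·1 = -1, t = 1 − 1·(-30) = 31  (check: 830·(-1) + 27·31 = 7)
  q = 2: r = 6, s = 1 − 2·(-1) = 3, t = -30 − 2·31 = -92  (check: 830·3 + 27·(-92) = 6)
  q = 1: r = 1, s = -1 − 1·3 = -4, t = 31 − 1·(-92) = 123  (check: 830·(-4) + 27·123 = 1)
The row with r = 1 (the gcd) gives the Bezout coefficients s = -4, t = 123.
Result: 830 · (-4) + 27 · (123) = 1.

gcd(830, 27) = 1; s = -4, t = 123 (check: 830·(-4) + 27·123 = 1).


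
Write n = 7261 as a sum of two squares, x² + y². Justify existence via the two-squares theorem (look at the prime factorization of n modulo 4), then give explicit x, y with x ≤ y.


Step 1: Factor n = 7261 = 53 · 137.
Step 2: Check the mod-4 condition on each prime factor: 53 ≡ 1 (mod 4), exponent 1; 137 ≡ 1 (mod 4), exponent 1.
All primes ≡ 3 (mod 4) appear to even exponent (or don't appear), so by the two-squares theorem n IS expressible as a sum of two squares.
Step 3: Build a representation. Here n = 53 · 137 is a product of primes ≡ 1 (mod 4). Each prime p ≡ 1 (mod 4) is itself a sum of two squares; find a² by testing p − a² for a perfect square:
  53: 53 − 1² = 52, 53 − 2² = 49 = 7² ⇒ 53 = 2² + 7².
  137: 137 − 1² = 136, 137 − 2² = 133, 137 − 3² = 128, 137 − 4² = 121 = 11² ⇒ 137 = 4² + 11².
  Combine using the Brahmagupta–Fibonacci identity (a² + b²)(c² + d²) = (ac − bd)² + (ad + bc)² = (ac + bd)² + (ad − bc)²:
  53 · 137 = 7261: from (2² + 7²)(4² + 11²), take (2·4 − 7·11, 2·11 + 7·4) = (8 − 77, 22 + 28) = (-69, 50); dropping signs (only squares matter) gives (69, 50); check 69² + 50² = 4761 + 2500 = 7261 ✓.
Step 4: Order so x ≤ y and verify: 50² + 69² = 2500 + 4761 = 7261 = n. ✓

n = 7261 = 50² + 69² (one valid representation with x ≤ y).


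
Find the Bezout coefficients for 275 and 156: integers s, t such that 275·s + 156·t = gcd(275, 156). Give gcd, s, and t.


Euclidean algorithm on (275, 156) — divide until remainder is 0:
  275 = 1 · 156 + 119
  156 = 1 · 119 + 37
  119 = 3 · 37 + 8
  37 = 4 · 8 + 5
  8 = 1 · 5 + 3
  5 = 1 · 3 + 2
  3 = 1 · 2 + 1
  2 = 2 · 1 + 0
gcd(275, 156) = 1.
Track Bezout coefficients alongside the remainders: start with r₀ = 275 = a·1 + b·0 (s = 1, t = 0) and r₁ = 156 = a·0 + b·1 (s = 0, t = 1); each new remainder r_{k+1} = r_{k-1} − q_k·r_k inherits s_{k+1} = s_{k-1} − q_k·s_k, t_{k+1} = t_{k-1} − q_k·t_k, so r_k = a·s_k + b·t_k at every step:
  q = 1: r = 119, s = 1 − 1·0 = 1, t = 0 − 1·1 = -1  (check: 275·1 + 156·(-1) = 119)
  q = 1: r = 37, s = 0 − 1·1 = -1, t = 1 − 1·(-1) = 2  (check: 275·(-1) + 156·2 = 37)
  q = 3: r = 8, s = 1 − 3·(-1) = 4, t = -1 − 3·2 = -7  (check: 275·4 + 156·(-7) = 8)
  q = 4: r = 5, s = -1 − 4·4 = -17, t = 2 − 4·(-7) = 30  (check: 275·(-17) + 156·30 = 5)
  q = 1: r = 3, s = 4 − 1·(-17) = 21, t = -7 − 1·30 = -37  (check: 275·21 + 156·(-37) = 3)
  q = 1: r = 2, s = -17 − 1·21 = -38, t = 30 − 1·(-37) = 67  (check: 275·(-38) + 156·67 = 2)
  q = 1: r = 1, s = 21 − 1·(-38) = 59, t = -37 − 1·67 = -104  (check: 275·59 + 156·(-104) = 1)
The row with r = 1 (the gcd) gives the Bezout coefficients s = 59, t = -104.
Result: 275 · (59) + 156 · (-104) = 1.

gcd(275, 156) = 1; s = 59, t = -104 (check: 275·59 + 156·(-104) = 1).


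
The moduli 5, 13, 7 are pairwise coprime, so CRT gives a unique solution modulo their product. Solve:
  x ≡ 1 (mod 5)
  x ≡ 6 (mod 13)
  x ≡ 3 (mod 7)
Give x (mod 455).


Moduli 5, 13, 7 are pairwise coprime; by CRT there is a unique solution modulo M = 5 · 13 · 7 = 455.
Solve pairwise, accumulating the modulus:
  Start with x ≡ 1 (mod 5).
  Combine with x ≡ 6 (mod 13): since gcd(5, 13) = 1, we get a unique residue mod 65.
    Write x = 1 + 5·t and substitute into x ≡ 6 (mod 13): 5·t ≡ 6 − 1 = 5 (mod 13).
    The inverse of 5 mod 13 is 8 (since 5·8 = 40 = 3·13 + 1), so t ≡ 8·5 = 40 ≡ 1 (mod 13).
    Then x = 1 + 5·1 = 6, valid modulo lcm(5, 13) = 65: x ≡ 6 (mod 65).
  Combine with x ≡ 3 (mod 7): since gcd(65, 7) = 1, we get a unique residue mod 455.
    Write x = 6 + 65·t and substitute into x ≡ 3 (mod 7): 65·t ≡ 3 − 6 = -3 (mod 7).
    Reduce coefficients mod 7: 2·t ≡ 4 (mod 7).
    The inverse of 2 mod 7 is 4 (since 2·4 = 8 = 1·7 + 1), so t ≡ 4·4 = 16 ≡ 2 (mod 7).
    Then x = 6 + 65·2 = 136, valid modulo lcm(65, 7) = 455: x ≡ 136 (mod 455).
Verify: 136 mod 5 = 1 ✓, 136 mod 13 = 6 ✓, 136 mod 7 = 3 ✓.

x ≡ 136 (mod 455).


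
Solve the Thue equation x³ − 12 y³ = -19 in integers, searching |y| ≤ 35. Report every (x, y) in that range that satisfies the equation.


The equation is x³ - 12y³ = -19. For fixed y, x³ = 12·y³ − 19, so a solution requires the RHS to be a perfect cube.
Strategy: iterate y from -35 to 35, compute RHS = 12·y³ − 19, and check whether it is a (positive or negative) perfect cube.
Check small values of y:
  y = 0: RHS = -19 is not a perfect cube.
  y = 1: RHS = -7 is not a perfect cube.
  y = -1: RHS = -31 is not a perfect cube.
  y = 2: RHS = 77 is not a perfect cube.
  y = -2: RHS = -115 is not a perfect cube.
  y = 3: RHS = 305 is not a perfect cube.
  y = -3: RHS = -343 = (-7)³ ⇒ x = -7 works.
Continuing the search up to |y| = 35 finds no further solutions beyond those listed.
Collected solutions: (-7, -3).

Solutions (with |y| ≤ 35): (-7, -3).


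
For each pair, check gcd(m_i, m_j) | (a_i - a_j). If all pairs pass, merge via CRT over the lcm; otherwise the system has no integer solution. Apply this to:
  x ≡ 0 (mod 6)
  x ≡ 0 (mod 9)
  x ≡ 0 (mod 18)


Moduli 6, 9, 18 are not pairwise coprime, so CRT works modulo lcm(m_i) when all pairwise compatibility conditions hold.
Pairwise compatibility: gcd(m_i, m_j) must divide a_i - a_j for every pair.
Merge one congruence at a time:
  Start: x ≡ 0 (mod 6).
  Combine with x ≡ 0 (mod 9): gcd(6, 9) = 3; 0 - 0 = 0, which IS divisible by 3, so compatible.
    Write x = 0 + 6·t and substitute into x ≡ 0 (mod 9): 6·t ≡ 0 − 0 = 0 (mod 9).
    Divide the congruence (and modulus) by g = 3: 2·t ≡ 0 (mod 3).
    The inverse of 2 mod 3 is 2 (since 2·2 = 4 = 1·3 + 1), so t ≡ 2·0 = 0 ≡ 0 (mod 3).
    Then x = 0 + 6·0 = 0, valid modulo lcm(6, 9) = 18: x ≡ 0 (mod 18).
  Combine with x ≡ 0 (mod 18): gcd(18, 18) = 18; 0 - 0 = 0, which IS divisible by 18, so compatible.
    Write x = 0 + 18·t and substitute into x ≡ 0 (mod 18): 18·t ≡ 0 − 0 = 0 (mod 18).
    Divide the congruence (and modulus) by g = 18: 1·t ≡ 0 (mod 1).
    Modulo 1 every t works; take t = 0.
    Then x = 0 + 18·0 = 0, valid modulo lcm(18, 18) = 18: x ≡ 0 (mod 18).
Verify: 0 mod 6 = 0, 0 mod 9 = 0, 0 mod 18 = 0.

x ≡ 0 (mod 18).


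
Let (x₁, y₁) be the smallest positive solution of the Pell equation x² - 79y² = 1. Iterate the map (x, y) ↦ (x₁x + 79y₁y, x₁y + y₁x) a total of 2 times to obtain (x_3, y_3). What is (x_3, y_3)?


Step 1: Find the fundamental solution (x₁, y₁) of x² - 79y² = 1.
  Expand √79 as a continued fraction. a₀ = ⌊√79⌋ = 8; iterate m_{k+1} = d_k·a_k − m_k, d_{k+1} = (79 − m_{k+1}²)/d_k, a_{k+1} = ⌊(a₀ + m_{k+1})/d_{k+1}⌋ (starting m₀ = 0, d₀ = 1), with convergents p_k = a_k·p_{k-1} + p_{k-2}, q_k = a_k·q_{k-1} + q_{k-2} (p₋₁ = 1, q₋₁ = 0):
  k = 0: a₀ = 8; p₀/q₀ = 8/1; p₀² − 79·q₀² = 64 − 79 = -15.
  k = 1: m = 8, d = 15, a = ⌊(8 + 8)/15⌋ = 1; p/q = (1·8 + 1)/(1·1 + 0) = 9/1; p² − 79·q² = 81 − 79 = 2.
  k = 2: m = 7, d = 2, a = ⌊(8 + 7)/2⌋ = 7; p/q = (7·9 + 8)/(7·1 + 1) = 71/8; p² − 79·q² = 5041 − 5056 = -15.
  k = 3: m = 7, d = 15, a = ⌊(8 + 7)/15⌋ = 1; p/q = (1·71 + 9)/(1·8 + 1) = 80/9; p² − 79·q² = 6400 − 6399 = 1.
  The first convergent with p² − 79·q² = 1 gives the fundamental solution (x₁, y₁) = (80, 9).
Step 2: Apply the recurrence (x_{n+1}, y_{n+1}) = (x₁x_n + 79y₁y_n, x₁y_n + y₁x_n) repeatedly.
  From (x_1, y_1) = (80, 9): x_2 = 80·80 + 79·9·9 = 12799; y_2 = 80·9 + 9·80 = 1440.
  From (x_2, y_2) = (12799, 1440): x_3 = 80·12799 + 79·9·1440 = 2047760; y_3 = 80·1440 + 9·12799 = 230391.
Step 3: Verify x_3² - 79·y_3² = 4193321017600 - 4193321017599 = 1 (should be 1). ✓

(x_1, y_1) = (80, 9); (x_3, y_3) = (2047760, 230391).


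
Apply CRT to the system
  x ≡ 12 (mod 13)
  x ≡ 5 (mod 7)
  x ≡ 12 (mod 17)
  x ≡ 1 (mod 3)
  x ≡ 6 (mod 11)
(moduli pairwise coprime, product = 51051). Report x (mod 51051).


Product of moduli M = 13 · 7 · 17 · 3 · 11 = 51051.
Merge one congruence at a time:
  Start: x ≡ 12 (mod 13).
  Combine with x ≡ 5 (mod 7); new modulus lcm = 91.
    Write x = 12 + 13·t and substitute into x ≡ 5 (mod 7): 13·t ≡ 5 − 12 = -7 (mod 7).
    Reduce coefficients mod 7: 6·t ≡ 0 (mod 7).
    The inverse of 6 mod 7 is 6 (since 6·6 = 36 = 5·7 + 1), so t ≡ 6·0 = 0 ≡ 0 (mod 7).
    Then x = 12 + 13·0 = 12, valid modulo lcm(13, 7) = 91: x ≡ 12 (mod 91).
  Combine with x ≡ 12 (mod 17); new modulus lcm = 1547.
    Write x = 12 + 91·t and substitute into x ≡ 12 (mod 17): 91·t ≡ 12 − 12 = 0 (mod 17).
    Reduce coefficients mod 17: 6·t ≡ 0 (mod 17).
    The inverse of 6 mod 17 is 3 (since 6·3 = 18 = 1·17 + 1), so t ≡ 3·0 = 0 ≡ 0 (mod 17).
    Then x = 12 + 91·0 = 12, valid modulo lcm(91, 17) = 1547: x ≡ 12 (mod 1547).
  Combine with x ≡ 1 (mod 3); new modulus lcm = 4641.
    Write x = 12 + 1547·t and substitute into x ≡ 1 (mod 3): 1547·t ≡ 1 − 12 = -11 (mod 3).
    Reduce coefficients mod 3: 2·t ≡ 1 (mod 3).
    The inverse of 2 mod 3 is 2 (since 2·2 = 4 = 1·3 + 1), so t ≡ 2·1 = 2 ≡ 2 (mod 3).
    Then x = 12 + 1547·2 = 3106, valid modulo lcm(1547, 3) = 4641: x ≡ 3106 (mod 4641).
  Combine with x ≡ 6 (mod 11); new modulus lcm = 51051.
    Write x = 3106 + 4641·t and substitute into x ≡ 6 (mod 11): 4641·t ≡ 6 − 3106 = -3100 (mod 11).
    Reduce coefficients mod 11: 10·t ≡ 2 (mod 11).
    The inverse of 10 mod 11 is 10 (since 10·10 = 100 = 9·11 + 1), so t ≡ 10·2 = 20 ≡ 9 (mod 11).
    Then x = 3106 + 4641·9 = 44875, valid modulo lcm(4641, 11) = 51051: x ≡ 44875 (mod 51051).
Verify against each original: 44875 mod 13 = 12, 44875 mod 7 = 5, 44875 mod 17 = 12, 44875 mod 3 = 1, 44875 mod 11 = 6.

x ≡ 44875 (mod 51051).
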